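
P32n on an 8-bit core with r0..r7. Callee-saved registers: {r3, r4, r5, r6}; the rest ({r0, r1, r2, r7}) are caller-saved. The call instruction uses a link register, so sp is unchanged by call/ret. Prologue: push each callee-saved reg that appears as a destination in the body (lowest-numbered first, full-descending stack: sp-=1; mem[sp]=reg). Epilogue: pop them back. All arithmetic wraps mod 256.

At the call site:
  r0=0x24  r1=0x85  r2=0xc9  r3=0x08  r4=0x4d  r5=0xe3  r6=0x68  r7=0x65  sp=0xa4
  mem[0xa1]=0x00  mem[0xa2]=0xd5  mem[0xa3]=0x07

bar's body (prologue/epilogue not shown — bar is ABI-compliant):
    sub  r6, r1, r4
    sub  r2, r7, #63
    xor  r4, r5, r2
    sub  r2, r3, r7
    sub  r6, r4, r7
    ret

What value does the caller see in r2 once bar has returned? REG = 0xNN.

REG = 0xa3

prologue: push r4 -> mem[0xa3]=0x4d, sp=0xa3
prologue: push r6 -> mem[0xa2]=0x68, sp=0xa2
body[0] sub  r6, r1, r4 -> r6=0x38
body[1] sub  r2, r7, #63 -> r2=0x26
body[2] xor  r4, r5, r2 -> r4=0xc5
body[3] sub  r2, r3, r7 -> r2=0xa3
body[4] sub  r6, r4, r7 -> r6=0x60
epilogue: pop r6=0x68, sp=0xa3
epilogue: pop r4=0x4d, sp=0xa4
r2 is caller-saved -> body value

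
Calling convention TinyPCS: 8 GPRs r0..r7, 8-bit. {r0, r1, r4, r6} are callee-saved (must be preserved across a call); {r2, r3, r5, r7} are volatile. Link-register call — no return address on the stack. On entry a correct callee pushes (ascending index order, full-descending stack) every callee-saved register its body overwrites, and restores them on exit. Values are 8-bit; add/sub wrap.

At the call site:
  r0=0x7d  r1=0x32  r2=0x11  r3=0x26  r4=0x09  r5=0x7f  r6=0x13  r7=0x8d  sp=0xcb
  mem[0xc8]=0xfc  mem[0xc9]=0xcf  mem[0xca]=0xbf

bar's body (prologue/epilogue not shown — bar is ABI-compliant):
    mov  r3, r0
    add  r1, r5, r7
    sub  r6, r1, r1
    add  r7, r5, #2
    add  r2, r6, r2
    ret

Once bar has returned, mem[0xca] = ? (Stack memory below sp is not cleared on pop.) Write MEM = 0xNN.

MEM = 0x32

prologue: push r1 → mem[0xca]=0x32, sp=0xca
prologue: push r6 → mem[0xc9]=0x13, sp=0xc9
body[0] mov  r3, r0 → r3=0x7d
body[1] add  r1, r5, r7 → r1=0x0c
body[2] sub  r6, r1, r1 → r6=0x00
body[3] add  r7, r5, #2 → r7=0x81
body[4] add  r2, r6, r2 → r2=0x11
epilogue: pop r6=0x13, sp=0xca
epilogue: pop r1=0x32, sp=0xcb
prologue pushed ['r1', 'r6'] at ['0xca', '0xc9']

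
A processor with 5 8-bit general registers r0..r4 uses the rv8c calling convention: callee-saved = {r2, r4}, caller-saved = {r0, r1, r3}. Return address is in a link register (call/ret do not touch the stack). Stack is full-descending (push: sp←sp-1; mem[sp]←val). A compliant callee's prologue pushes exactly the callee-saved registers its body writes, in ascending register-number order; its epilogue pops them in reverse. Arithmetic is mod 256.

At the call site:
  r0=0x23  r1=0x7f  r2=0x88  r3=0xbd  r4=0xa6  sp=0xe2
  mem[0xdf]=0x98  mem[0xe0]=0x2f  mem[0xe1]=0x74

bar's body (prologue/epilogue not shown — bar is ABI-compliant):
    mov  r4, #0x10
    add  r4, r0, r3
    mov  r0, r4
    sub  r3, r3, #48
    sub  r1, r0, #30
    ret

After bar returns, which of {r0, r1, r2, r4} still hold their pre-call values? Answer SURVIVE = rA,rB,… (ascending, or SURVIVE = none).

SURVIVE = r2,r4

prologue: push r4 -> mem[0xe1]=0xa6, sp=0xe1
body[0] mov  r4, #0x10 -> r4=0x10
body[1] add  r4, r0, r3 -> r4=0xe0
body[2] mov  r0, r4 -> r0=0xe0
body[3] sub  r3, r3, #48 -> r3=0x8d
body[4] sub  r1, r0, #30 -> r1=0xc2
epilogue: pop r4=0xa6, sp=0xe2
r0: caller-saved, written=True
r1: caller-saved, written=True
r2: callee-saved, written=False
r4: callee-saved, written=True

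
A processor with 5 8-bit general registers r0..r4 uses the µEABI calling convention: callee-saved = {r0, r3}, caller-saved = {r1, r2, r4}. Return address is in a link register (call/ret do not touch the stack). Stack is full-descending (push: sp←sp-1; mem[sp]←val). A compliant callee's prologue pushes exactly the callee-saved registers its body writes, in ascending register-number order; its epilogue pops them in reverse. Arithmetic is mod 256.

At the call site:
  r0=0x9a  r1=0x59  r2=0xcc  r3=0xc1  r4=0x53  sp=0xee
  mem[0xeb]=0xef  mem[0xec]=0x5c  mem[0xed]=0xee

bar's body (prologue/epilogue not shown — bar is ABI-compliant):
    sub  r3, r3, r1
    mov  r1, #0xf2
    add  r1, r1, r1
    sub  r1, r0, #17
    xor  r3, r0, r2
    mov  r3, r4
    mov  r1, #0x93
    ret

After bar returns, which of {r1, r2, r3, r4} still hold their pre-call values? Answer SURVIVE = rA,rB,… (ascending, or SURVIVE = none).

prologue: push r3 → mem[0xed]=0xc1, sp=0xed
body[0] sub  r3, r3, r1 → r3=0x68
body[1] mov  r1, #0xf2 → r1=0xf2
body[2] add  r1, r1, r1 → r1=0xe4
body[3] sub  r1, r0, #17 → r1=0x89
body[4] xor  r3, r0, r2 → r3=0x56
body[5] mov  r3, r4 → r3=0x53
body[6] mov  r1, #0x93 → r1=0x93
epilogue: pop r3=0xc1, sp=0xee
r1: caller-saved, written=True
r2: caller-saved, written=False
r3: callee-saved, written=True
r4: caller-saved, written=False

SURVIVE = r2,r3,r4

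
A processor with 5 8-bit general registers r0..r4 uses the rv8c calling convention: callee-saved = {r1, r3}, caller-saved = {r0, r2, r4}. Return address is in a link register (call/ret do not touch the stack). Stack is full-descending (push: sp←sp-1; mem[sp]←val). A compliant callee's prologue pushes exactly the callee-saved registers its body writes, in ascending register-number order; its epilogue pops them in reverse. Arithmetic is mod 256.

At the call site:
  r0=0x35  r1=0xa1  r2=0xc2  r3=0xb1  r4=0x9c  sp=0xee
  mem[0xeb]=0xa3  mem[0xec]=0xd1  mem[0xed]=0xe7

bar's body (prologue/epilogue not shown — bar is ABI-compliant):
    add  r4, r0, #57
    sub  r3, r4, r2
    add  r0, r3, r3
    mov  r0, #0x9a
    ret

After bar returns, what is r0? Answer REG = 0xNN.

prologue: push r3 -> mem[0xed]=0xb1, sp=0xed
body[0] add  r4, r0, #57 -> r4=0x6e
body[1] sub  r3, r4, r2 -> r3=0xac
body[2] add  r0, r3, r3 -> r0=0x58
body[3] mov  r0, #0x9a -> r0=0x9a
epilogue: pop r3=0xb1, sp=0xee
r0 is caller-saved -> body value

REG = 0x9a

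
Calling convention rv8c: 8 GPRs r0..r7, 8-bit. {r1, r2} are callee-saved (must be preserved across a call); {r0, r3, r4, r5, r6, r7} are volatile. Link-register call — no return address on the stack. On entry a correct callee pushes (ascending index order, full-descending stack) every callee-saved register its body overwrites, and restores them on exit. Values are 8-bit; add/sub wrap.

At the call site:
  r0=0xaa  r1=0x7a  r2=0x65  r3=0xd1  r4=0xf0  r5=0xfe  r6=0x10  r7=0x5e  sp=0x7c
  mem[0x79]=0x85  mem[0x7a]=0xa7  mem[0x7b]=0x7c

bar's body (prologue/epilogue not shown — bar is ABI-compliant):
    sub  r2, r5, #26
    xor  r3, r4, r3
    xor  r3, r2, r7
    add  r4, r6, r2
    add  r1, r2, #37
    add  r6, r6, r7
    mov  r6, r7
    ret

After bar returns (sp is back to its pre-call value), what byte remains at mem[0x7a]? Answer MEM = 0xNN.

MEM = 0x65

prologue: push r1 → mem[0x7b]=0x7a, sp=0x7b
prologue: push r2 → mem[0x7a]=0x65, sp=0x7a
body[0] sub  r2, r5, #26 → r2=0xe4
body[1] xor  r3, r4, r3 → r3=0x21
body[2] xor  r3, r2, r7 → r3=0xba
body[3] add  r4, r6, r2 → r4=0xf4
body[4] add  r1, r2, #37 → r1=0x09
body[5] add  r6, r6, r7 → r6=0x6e
body[6] mov  r6, r7 → r6=0x5e
epilogue: pop r2=0x65, sp=0x7b
epilogue: pop r1=0x7a, sp=0x7c
prologue pushed ['r1', 'r2'] at ['0x7b', '0x7a']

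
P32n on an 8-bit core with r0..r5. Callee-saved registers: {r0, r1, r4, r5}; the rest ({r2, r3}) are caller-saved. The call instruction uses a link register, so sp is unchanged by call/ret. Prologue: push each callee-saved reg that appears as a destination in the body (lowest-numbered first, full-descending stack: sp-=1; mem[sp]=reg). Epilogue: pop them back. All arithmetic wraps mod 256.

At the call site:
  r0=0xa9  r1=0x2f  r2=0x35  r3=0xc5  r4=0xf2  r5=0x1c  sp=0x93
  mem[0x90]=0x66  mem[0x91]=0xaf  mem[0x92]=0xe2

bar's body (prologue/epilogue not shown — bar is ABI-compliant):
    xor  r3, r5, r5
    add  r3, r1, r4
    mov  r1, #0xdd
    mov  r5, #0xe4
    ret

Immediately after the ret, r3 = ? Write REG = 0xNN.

REG = 0x21

prologue: push r1 -> mem[0x92]=0x2f, sp=0x92
prologue: push r5 -> mem[0x91]=0x1c, sp=0x91
body[0] xor  r3, r5, r5 -> r3=0x00
body[1] add  r3, r1, r4 -> r3=0x21
body[2] mov  r1, #0xdd -> r1=0xdd
body[3] mov  r5, #0xe4 -> r5=0xe4
epilogue: pop r5=0x1c, sp=0x92
epilogue: pop r1=0x2f, sp=0x93
r3 is caller-saved -> body value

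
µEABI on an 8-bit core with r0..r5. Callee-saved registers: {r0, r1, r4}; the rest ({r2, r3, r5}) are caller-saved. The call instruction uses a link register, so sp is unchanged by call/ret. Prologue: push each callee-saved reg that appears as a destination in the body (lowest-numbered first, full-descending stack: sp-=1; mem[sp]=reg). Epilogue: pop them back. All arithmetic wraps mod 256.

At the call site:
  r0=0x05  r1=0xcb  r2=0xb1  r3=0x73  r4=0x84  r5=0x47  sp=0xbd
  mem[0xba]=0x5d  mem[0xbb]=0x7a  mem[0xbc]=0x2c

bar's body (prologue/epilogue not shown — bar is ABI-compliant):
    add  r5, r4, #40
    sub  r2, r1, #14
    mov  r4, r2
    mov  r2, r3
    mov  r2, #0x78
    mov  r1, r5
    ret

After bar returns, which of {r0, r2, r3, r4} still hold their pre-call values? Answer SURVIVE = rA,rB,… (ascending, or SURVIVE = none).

prologue: push r1 -> mem[0xbc]=0xcb, sp=0xbc
prologue: push r4 -> mem[0xbb]=0x84, sp=0xbb
body[0] add  r5, r4, #40 -> r5=0xac
body[1] sub  r2, r1, #14 -> r2=0xbd
body[2] mov  r4, r2 -> r4=0xbd
body[3] mov  r2, r3 -> r2=0x73
body[4] mov  r2, #0x78 -> r2=0x78
body[5] mov  r1, r5 -> r1=0xac
epilogue: pop r4=0x84, sp=0xbc
epilogue: pop r1=0xcb, sp=0xbd
r0: callee-saved, written=False
r2: caller-saved, written=True
r3: caller-saved, written=False
r4: callee-saved, written=True

SURVIVE = r0,r3,r4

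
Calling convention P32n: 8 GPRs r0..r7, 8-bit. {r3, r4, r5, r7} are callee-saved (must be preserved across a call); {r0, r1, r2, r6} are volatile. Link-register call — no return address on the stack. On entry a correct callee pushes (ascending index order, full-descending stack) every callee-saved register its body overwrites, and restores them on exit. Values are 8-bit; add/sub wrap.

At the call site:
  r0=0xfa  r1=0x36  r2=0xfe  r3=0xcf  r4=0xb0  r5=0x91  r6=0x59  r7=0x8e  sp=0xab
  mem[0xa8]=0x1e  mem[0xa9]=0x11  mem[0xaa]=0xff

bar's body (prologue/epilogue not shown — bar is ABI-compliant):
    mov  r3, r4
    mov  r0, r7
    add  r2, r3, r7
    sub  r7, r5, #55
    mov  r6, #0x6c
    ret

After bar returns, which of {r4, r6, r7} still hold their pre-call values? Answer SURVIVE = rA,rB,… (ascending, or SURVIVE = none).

SURVIVE = r4,r7

prologue: push r3 -> mem[0xaa]=0xcf, sp=0xaa
prologue: push r7 -> mem[0xa9]=0x8e, sp=0xa9
body[0] mov  r3, r4 -> r3=0xb0
body[1] mov  r0, r7 -> r0=0x8e
body[2] add  r2, r3, r7 -> r2=0x3e
body[3] sub  r7, r5, #55 -> r7=0x5a
body[4] mov  r6, #0x6c -> r6=0x6c
epilogue: pop r7=0x8e, sp=0xaa
epilogue: pop r3=0xcf, sp=0xab
r4: callee-saved, written=False
r6: caller-saved, written=True
r7: callee-saved, written=True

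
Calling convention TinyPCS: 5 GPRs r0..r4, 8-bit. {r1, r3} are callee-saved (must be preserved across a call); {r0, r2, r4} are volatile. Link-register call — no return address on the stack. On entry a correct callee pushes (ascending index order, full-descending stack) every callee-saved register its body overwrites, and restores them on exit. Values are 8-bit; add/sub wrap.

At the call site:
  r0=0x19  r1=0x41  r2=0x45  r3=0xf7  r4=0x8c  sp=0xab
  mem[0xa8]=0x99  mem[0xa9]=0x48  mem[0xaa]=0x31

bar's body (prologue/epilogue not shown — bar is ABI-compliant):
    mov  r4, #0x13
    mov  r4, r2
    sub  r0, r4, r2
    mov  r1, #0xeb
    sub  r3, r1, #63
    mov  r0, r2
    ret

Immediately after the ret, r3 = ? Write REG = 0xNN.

REG = 0xf7

prologue: push r1 -> mem[0xaa]=0x41, sp=0xaa
prologue: push r3 -> mem[0xa9]=0xf7, sp=0xa9
body[0] mov  r4, #0x13 -> r4=0x13
body[1] mov  r4, r2 -> r4=0x45
body[2] sub  r0, r4, r2 -> r0=0x00
body[3] mov  r1, #0xeb -> r1=0xeb
body[4] sub  r3, r1, #63 -> r3=0xac
body[5] mov  r0, r2 -> r0=0x45
epilogue: pop r3=0xf7, sp=0xaa
epilogue: pop r1=0x41, sp=0xab
r3 is callee-saved -> restored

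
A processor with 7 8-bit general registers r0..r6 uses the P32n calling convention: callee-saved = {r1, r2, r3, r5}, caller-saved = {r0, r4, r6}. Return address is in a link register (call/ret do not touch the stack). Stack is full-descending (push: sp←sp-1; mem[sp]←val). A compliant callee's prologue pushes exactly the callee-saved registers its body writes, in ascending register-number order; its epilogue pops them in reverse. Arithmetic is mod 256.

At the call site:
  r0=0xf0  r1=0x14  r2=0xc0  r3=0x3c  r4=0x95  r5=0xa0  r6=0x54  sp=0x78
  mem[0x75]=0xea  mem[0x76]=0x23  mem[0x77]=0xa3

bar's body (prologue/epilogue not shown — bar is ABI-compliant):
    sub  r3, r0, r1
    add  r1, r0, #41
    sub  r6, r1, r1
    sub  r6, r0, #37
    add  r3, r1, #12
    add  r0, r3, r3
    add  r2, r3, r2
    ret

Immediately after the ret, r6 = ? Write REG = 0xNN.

REG = 0xcb

prologue: push r1 → mem[0x77]=0x14, sp=0x77
prologue: push r2 → mem[0x76]=0xc0, sp=0x76
prologue: push r3 → mem[0x75]=0x3c, sp=0x75
body[0] sub  r3, r0, r1 → r3=0xdc
body[1] add  r1, r0, #41 → r1=0x19
body[2] sub  r6, r1, r1 → r6=0x00
body[3] sub  r6, r0, #37 → r6=0xcb
body[4] add  r3, r1, #12 → r3=0x25
body[5] add  r0, r3, r3 → r0=0x4a
body[6] add  r2, r3, r2 → r2=0xe5
epilogue: pop r3=0x3c, sp=0x76
epilogue: pop r2=0xc0, sp=0x77
epilogue: pop r1=0x14, sp=0x78
r6 is caller-saved → body value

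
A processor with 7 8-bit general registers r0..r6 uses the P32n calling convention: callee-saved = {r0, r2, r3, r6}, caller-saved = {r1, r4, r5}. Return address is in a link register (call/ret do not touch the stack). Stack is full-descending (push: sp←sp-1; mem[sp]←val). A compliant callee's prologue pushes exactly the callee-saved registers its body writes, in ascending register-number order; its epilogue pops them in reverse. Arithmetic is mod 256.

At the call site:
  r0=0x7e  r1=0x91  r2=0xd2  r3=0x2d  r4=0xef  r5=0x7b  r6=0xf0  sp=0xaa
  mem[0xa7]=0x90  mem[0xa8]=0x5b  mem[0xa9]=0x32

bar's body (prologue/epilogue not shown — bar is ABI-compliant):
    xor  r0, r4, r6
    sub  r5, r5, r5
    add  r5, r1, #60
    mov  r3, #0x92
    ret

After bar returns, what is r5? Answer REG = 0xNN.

REG = 0xcd

prologue: push r0 -> mem[0xa9]=0x7e, sp=0xa9
prologue: push r3 -> mem[0xa8]=0x2d, sp=0xa8
body[0] xor  r0, r4, r6 -> r0=0x1f
body[1] sub  r5, r5, r5 -> r5=0x00
body[2] add  r5, r1, #60 -> r5=0xcd
body[3] mov  r3, #0x92 -> r3=0x92
epilogue: pop r3=0x2d, sp=0xa9
epilogue: pop r0=0x7e, sp=0xaa
r5 is caller-saved -> body value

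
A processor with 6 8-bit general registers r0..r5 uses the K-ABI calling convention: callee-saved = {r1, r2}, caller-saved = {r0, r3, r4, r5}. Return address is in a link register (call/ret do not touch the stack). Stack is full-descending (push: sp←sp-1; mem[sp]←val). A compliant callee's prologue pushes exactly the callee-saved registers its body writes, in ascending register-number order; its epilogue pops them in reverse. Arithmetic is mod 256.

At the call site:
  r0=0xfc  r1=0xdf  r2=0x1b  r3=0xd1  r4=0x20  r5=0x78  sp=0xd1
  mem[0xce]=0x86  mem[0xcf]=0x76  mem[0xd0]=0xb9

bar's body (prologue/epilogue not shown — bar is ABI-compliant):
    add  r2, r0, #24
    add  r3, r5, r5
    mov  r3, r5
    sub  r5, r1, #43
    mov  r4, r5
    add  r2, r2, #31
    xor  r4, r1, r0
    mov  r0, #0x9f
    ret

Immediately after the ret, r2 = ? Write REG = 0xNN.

REG = 0x1b

prologue: push r2 -> mem[0xd0]=0x1b, sp=0xd0
body[0] add  r2, r0, #24 -> r2=0x14
body[1] add  r3, r5, r5 -> r3=0xf0
body[2] mov  r3, r5 -> r3=0x78
body[3] sub  r5, r1, #43 -> r5=0xb4
body[4] mov  r4, r5 -> r4=0xb4
body[5] add  r2, r2, #31 -> r2=0x33
body[6] xor  r4, r1, r0 -> r4=0x23
body[7] mov  r0, #0x9f -> r0=0x9f
epilogue: pop r2=0x1b, sp=0xd1
r2 is callee-saved -> restored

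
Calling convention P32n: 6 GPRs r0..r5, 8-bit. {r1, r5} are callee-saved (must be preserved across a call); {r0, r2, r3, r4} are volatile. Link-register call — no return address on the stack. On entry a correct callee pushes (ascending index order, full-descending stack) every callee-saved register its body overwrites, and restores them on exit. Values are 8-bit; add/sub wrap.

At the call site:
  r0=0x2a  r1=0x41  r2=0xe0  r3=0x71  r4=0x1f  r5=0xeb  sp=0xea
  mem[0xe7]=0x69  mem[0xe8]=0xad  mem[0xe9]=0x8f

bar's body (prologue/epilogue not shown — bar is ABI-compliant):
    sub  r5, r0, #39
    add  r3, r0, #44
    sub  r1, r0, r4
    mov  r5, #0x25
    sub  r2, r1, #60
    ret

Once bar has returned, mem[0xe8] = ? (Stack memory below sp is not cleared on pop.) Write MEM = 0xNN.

prologue: push r1 → mem[0xe9]=0x41, sp=0xe9
prologue: push r5 → mem[0xe8]=0xeb, sp=0xe8
body[0] sub  r5, r0, #39 → r5=0x03
body[1] add  r3, r0, #44 → r3=0x56
body[2] sub  r1, r0, r4 → r1=0x0b
body[3] mov  r5, #0x25 → r5=0x25
body[4] sub  r2, r1, #60 → r2=0xcf
epilogue: pop r5=0xeb, sp=0xe9
epilogue: pop r1=0x41, sp=0xea
prologue pushed ['r1', 'r5'] at ['0xe9', '0xe8']

MEM = 0xeb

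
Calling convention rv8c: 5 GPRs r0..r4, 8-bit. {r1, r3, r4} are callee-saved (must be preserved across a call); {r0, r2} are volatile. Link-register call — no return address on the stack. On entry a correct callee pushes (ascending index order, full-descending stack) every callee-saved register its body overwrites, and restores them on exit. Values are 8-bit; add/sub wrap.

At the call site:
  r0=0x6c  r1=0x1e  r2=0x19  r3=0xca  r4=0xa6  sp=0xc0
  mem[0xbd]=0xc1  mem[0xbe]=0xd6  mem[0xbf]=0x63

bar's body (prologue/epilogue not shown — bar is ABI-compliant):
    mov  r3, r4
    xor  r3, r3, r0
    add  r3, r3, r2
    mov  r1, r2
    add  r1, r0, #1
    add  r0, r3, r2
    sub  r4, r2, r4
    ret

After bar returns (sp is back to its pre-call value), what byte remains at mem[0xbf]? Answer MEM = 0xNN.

MEM = 0x1e

prologue: push r1 -> mem[0xbf]=0x1e, sp=0xbf
prologue: push r3 -> mem[0xbe]=0xca, sp=0xbe
prologue: push r4 -> mem[0xbd]=0xa6, sp=0xbd
body[0] mov  r3, r4 -> r3=0xa6
body[1] xor  r3, r3, r0 -> r3=0xca
body[2] add  r3, r3, r2 -> r3=0xe3
body[3] mov  r1, r2 -> r1=0x19
body[4] add  r1, r0, #1 -> r1=0x6d
body[5] add  r0, r3, r2 -> r0=0xfc
body[6] sub  r4, r2, r4 -> r4=0x73
epilogue: pop r4=0xa6, sp=0xbe
epilogue: pop r3=0xca, sp=0xbf
epilogue: pop r1=0x1e, sp=0xc0
prologue pushed ['r1', 'r3', 'r4'] at ['0xbf', '0xbe', '0xbd']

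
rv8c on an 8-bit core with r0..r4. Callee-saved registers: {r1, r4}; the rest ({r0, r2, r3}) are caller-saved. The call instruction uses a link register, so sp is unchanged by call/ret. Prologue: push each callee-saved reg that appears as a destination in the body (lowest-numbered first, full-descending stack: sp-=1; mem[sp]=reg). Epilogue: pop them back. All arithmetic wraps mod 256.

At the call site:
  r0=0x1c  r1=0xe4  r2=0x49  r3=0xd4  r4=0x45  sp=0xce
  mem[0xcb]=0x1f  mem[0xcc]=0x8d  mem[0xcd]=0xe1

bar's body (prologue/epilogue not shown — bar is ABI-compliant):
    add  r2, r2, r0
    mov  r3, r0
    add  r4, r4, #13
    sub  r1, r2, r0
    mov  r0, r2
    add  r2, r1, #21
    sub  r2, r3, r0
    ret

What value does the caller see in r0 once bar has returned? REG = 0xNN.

prologue: push r1 -> mem[0xcd]=0xe4, sp=0xcd
prologue: push r4 -> mem[0xcc]=0x45, sp=0xcc
body[0] add  r2, r2, r0 -> r2=0x65
body[1] mov  r3, r0 -> r3=0x1c
body[2] add  r4, r4, #13 -> r4=0x52
body[3] sub  r1, r2, r0 -> r1=0x49
body[4] mov  r0, r2 -> r0=0x65
body[5] add  r2, r1, #21 -> r2=0x5e
body[6] sub  r2, r3, r0 -> r2=0xb7
epilogue: pop r4=0x45, sp=0xcd
epilogue: pop r1=0xe4, sp=0xce
r0 is caller-saved -> body value

REG = 0x65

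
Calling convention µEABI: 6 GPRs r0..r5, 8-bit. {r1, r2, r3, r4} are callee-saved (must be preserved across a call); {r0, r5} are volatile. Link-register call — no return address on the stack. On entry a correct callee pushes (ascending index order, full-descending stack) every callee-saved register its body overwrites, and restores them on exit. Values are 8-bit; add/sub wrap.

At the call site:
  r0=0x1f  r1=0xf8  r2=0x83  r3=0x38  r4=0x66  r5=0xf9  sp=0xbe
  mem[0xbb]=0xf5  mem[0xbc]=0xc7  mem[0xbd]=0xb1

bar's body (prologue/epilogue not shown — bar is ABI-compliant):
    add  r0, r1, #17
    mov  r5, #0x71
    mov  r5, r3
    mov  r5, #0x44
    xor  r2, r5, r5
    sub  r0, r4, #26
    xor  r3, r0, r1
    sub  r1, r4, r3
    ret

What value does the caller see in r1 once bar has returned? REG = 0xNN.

prologue: push r1 → mem[0xbd]=0xf8, sp=0xbd
prologue: push r2 → mem[0xbc]=0x83, sp=0xbc
prologue: push r3 → mem[0xbb]=0x38, sp=0xbb
body[0] add  r0, r1, #17 → r0=0x09
body[1] mov  r5, #0x71 → r5=0x71
body[2] mov  r5, r3 → r5=0x38
body[3] mov  r5, #0x44 → r5=0x44
body[4] xor  r2, r5, r5 → r2=0x00
body[5] sub  r0, r4, #26 → r0=0x4c
body[6] xor  r3, r0, r1 → r3=0xb4
body[7] sub  r1, r4, r3 → r1=0xb2
epilogue: pop r3=0x38, sp=0xbc
epilogue: pop r2=0x83, sp=0xbd
epilogue: pop r1=0xf8, sp=0xbe
r1 is callee-saved → restored

REG = 0xf8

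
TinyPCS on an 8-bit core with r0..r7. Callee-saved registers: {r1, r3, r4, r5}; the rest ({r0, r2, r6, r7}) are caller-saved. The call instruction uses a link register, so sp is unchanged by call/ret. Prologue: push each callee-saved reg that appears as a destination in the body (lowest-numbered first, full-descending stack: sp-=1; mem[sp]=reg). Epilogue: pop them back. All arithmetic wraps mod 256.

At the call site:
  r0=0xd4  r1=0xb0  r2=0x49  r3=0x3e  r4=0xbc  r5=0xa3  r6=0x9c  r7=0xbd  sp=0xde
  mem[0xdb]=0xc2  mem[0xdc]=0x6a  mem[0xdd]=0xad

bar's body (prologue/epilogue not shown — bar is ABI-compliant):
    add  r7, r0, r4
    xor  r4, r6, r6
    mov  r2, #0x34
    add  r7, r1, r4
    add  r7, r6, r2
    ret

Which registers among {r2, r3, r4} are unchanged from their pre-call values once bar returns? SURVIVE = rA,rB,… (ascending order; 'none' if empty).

prologue: push r4 -> mem[0xdd]=0xbc, sp=0xdd
body[0] add  r7, r0, r4 -> r7=0x90
body[1] xor  r4, r6, r6 -> r4=0x00
body[2] mov  r2, #0x34 -> r2=0x34
body[3] add  r7, r1, r4 -> r7=0xb0
body[4] add  r7, r6, r2 -> r7=0xd0
epilogue: pop r4=0xbc, sp=0xde
r2: caller-saved, written=True
r3: callee-saved, written=False
r4: callee-saved, written=True

SURVIVE = r3,r4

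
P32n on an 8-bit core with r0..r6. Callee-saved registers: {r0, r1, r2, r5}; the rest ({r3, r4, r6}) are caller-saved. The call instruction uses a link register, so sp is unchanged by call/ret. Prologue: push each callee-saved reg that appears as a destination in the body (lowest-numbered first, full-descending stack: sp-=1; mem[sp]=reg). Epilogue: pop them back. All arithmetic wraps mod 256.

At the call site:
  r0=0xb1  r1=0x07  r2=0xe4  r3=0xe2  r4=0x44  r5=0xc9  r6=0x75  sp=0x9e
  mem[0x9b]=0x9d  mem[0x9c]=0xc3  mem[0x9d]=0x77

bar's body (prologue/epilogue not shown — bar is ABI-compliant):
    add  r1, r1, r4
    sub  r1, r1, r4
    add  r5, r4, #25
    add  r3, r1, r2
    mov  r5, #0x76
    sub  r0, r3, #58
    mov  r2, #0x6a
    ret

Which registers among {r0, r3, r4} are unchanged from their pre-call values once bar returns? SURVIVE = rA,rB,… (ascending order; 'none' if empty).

SURVIVE = r0,r4

prologue: push r0 -> mem[0x9d]=0xb1, sp=0x9d
prologue: push r1 -> mem[0x9c]=0x07, sp=0x9c
prologue: push r2 -> mem[0x9b]=0xe4, sp=0x9b
prologue: push r5 -> mem[0x9a]=0xc9, sp=0x9a
body[0] add  r1, r1, r4 -> r1=0x4b
body[1] sub  r1, r1, r4 -> r1=0x07
body[2] add  r5, r4, #25 -> r5=0x5d
body[3] add  r3, r1, r2 -> r3=0xeb
body[4] mov  r5, #0x76 -> r5=0x76
body[5] sub  r0, r3, #58 -> r0=0xb1
body[6] mov  r2, #0x6a -> r2=0x6a
epilogue: pop r5=0xc9, sp=0x9b
epilogue: pop r2=0xe4, sp=0x9c
epilogue: pop r1=0x07, sp=0x9d
epilogue: pop r0=0xb1, sp=0x9e
r0: callee-saved, written=True
r3: caller-saved, written=True
r4: caller-saved, written=False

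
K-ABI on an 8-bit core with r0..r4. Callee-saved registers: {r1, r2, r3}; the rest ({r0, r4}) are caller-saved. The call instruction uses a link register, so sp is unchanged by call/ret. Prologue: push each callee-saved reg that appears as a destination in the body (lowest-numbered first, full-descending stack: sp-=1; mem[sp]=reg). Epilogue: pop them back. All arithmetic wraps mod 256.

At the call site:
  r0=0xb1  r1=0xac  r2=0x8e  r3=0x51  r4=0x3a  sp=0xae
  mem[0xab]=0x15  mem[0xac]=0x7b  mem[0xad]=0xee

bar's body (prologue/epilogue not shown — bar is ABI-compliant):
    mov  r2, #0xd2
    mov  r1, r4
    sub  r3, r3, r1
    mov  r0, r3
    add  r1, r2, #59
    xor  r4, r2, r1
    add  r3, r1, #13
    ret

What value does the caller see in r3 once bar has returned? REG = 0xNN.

REG = 0x51

prologue: push r1 → mem[0xad]=0xac, sp=0xad
prologue: push r2 → mem[0xac]=0x8e, sp=0xac
prologue: push r3 → mem[0xab]=0x51, sp=0xab
body[0] mov  r2, #0xd2 → r2=0xd2
body[1] mov  r1, r4 → r1=0x3a
body[2] sub  r3, r3, r1 → r3=0x17
body[3] mov  r0, r3 → r0=0x17
body[4] add  r1, r2, #59 → r1=0x0d
body[5] xor  r4, r2, r1 → r4=0xdf
body[6] add  r3, r1, #13 → r3=0x1a
epilogue: pop r3=0x51, sp=0xac
epilogue: pop r2=0x8e, sp=0xad
epilogue: pop r1=0xac, sp=0xae
r3 is callee-saved → restored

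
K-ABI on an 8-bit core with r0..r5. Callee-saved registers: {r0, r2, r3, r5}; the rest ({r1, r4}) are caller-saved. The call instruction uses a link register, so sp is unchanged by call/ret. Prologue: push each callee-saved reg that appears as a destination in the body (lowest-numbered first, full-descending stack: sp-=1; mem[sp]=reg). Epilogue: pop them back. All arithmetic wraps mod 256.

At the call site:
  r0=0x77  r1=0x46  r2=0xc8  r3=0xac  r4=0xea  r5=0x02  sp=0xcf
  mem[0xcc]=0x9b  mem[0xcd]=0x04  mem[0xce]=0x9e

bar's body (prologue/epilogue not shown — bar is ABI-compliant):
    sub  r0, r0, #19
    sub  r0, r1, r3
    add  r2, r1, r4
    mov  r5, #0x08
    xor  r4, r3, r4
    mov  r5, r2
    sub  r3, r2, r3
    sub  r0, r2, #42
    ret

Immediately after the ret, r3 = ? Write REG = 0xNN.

prologue: push r0 -> mem[0xce]=0x77, sp=0xce
prologue: push r2 -> mem[0xcd]=0xc8, sp=0xcd
prologue: push r3 -> mem[0xcc]=0xac, sp=0xcc
prologue: push r5 -> mem[0xcb]=0x02, sp=0xcb
body[0] sub  r0, r0, #19 -> r0=0x64
body[1] sub  r0, r1, r3 -> r0=0x9a
body[2] add  r2, r1, r4 -> r2=0x30
body[3] mov  r5, #0x08 -> r5=0x08
body[4] xor  r4, r3, r4 -> r4=0x46
body[5] mov  r5, r2 -> r5=0x30
body[6] sub  r3, r2, r3 -> r3=0x84
body[7] sub  r0, r2, #42 -> r0=0x06
epilogue: pop r5=0x02, sp=0xcc
epilogue: pop r3=0xac, sp=0xcd
epilogue: pop r2=0xc8, sp=0xce
epilogue: pop r0=0x77, sp=0xcf
r3 is callee-saved -> restored

REG = 0xac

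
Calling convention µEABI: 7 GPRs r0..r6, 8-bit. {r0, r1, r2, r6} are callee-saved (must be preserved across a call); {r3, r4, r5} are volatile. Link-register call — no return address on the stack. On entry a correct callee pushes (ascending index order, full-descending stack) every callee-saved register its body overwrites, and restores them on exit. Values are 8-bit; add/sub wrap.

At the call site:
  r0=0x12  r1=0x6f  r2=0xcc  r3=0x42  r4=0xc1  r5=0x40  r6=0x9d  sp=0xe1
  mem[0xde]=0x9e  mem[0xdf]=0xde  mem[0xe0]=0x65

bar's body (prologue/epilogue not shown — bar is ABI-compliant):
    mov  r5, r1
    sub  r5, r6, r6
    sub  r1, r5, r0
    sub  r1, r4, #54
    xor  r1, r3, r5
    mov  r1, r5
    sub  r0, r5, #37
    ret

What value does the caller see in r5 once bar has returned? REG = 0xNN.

prologue: push r0 -> mem[0xe0]=0x12, sp=0xe0
prologue: push r1 -> mem[0xdf]=0x6f, sp=0xdf
body[0] mov  r5, r1 -> r5=0x6f
body[1] sub  r5, r6, r6 -> r5=0x00
body[2] sub  r1, r5, r0 -> r1=0xee
body[3] sub  r1, r4, #54 -> r1=0x8b
body[4] xor  r1, r3, r5 -> r1=0x42
body[5] mov  r1, r5 -> r1=0x00
body[6] sub  r0, r5, #37 -> r0=0xdb
epilogue: pop r1=0x6f, sp=0xe0
epilogue: pop r0=0x12, sp=0xe1
r5 is caller-saved -> body value

REG = 0x00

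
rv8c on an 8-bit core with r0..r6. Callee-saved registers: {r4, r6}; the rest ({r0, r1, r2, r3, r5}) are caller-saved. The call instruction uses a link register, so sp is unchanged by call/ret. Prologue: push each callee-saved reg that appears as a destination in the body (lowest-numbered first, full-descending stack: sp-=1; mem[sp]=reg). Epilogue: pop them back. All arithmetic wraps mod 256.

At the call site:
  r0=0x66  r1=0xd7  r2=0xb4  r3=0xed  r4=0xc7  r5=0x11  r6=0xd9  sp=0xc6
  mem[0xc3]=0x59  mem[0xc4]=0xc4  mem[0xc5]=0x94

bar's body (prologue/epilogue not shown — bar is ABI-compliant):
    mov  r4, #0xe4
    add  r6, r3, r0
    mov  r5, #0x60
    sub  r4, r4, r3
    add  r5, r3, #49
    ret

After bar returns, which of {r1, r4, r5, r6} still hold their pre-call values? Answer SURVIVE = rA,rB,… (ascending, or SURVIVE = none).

prologue: push r4 → mem[0xc5]=0xc7, sp=0xc5
prologue: push r6 → mem[0xc4]=0xd9, sp=0xc4
body[0] mov  r4, #0xe4 → r4=0xe4
body[1] add  r6, r3, r0 → r6=0x53
body[2] mov  r5, #0x60 → r5=0x60
body[3] sub  r4, r4, r3 → r4=0xf7
body[4] add  r5, r3, #49 → r5=0x1e
epilogue: pop r6=0xd9, sp=0xc5
epilogue: pop r4=0xc7, sp=0xc6
r1: caller-saved, written=False
r4: callee-saved, written=True
r5: caller-saved, written=True
r6: callee-saved, written=True

SURVIVE = r1,r4,r6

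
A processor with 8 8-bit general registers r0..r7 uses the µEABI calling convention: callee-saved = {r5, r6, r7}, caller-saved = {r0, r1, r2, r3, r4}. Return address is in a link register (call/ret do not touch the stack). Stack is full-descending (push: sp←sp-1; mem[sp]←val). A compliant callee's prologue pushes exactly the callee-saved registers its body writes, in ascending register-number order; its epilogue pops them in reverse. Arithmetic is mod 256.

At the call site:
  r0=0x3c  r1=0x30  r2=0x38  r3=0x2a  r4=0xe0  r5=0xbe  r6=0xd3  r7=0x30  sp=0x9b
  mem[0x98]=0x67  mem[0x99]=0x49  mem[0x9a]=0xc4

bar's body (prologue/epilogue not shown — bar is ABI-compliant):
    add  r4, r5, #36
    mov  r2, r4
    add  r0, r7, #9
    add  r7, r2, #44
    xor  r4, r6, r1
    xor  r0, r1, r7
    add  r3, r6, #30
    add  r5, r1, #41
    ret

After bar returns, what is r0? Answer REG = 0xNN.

prologue: push r5 -> mem[0x9a]=0xbe, sp=0x9a
prologue: push r7 -> mem[0x99]=0x30, sp=0x99
body[0] add  r4, r5, #36 -> r4=0xe2
body[1] mov  r2, r4 -> r2=0xe2
body[2] add  r0, r7, #9 -> r0=0x39
body[3] add  r7, r2, #44 -> r7=0x0e
body[4] xor  r4, r6, r1 -> r4=0xe3
body[5] xor  r0, r1, r7 -> r0=0x3e
body[6] add  r3, r6, #30 -> r3=0xf1
body[7] add  r5, r1, #41 -> r5=0x59
epilogue: pop r7=0x30, sp=0x9a
epilogue: pop r5=0xbe, sp=0x9b
r0 is caller-saved -> body value

REG = 0x3e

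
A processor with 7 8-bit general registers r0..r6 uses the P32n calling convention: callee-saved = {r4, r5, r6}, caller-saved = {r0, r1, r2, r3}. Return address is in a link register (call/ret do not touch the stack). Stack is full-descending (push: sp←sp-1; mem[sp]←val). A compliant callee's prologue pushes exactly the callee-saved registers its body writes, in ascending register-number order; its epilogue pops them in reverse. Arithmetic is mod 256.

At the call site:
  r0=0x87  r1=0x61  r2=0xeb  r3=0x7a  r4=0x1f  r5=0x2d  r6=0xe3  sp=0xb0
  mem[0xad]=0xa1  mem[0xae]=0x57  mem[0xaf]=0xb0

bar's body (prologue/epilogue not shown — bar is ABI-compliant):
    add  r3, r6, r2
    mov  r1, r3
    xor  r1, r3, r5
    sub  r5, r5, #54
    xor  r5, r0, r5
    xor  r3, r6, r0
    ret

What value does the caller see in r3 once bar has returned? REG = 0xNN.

prologue: push r5 → mem[0xaf]=0x2d, sp=0xaf
body[0] add  r3, r6, r2 → r3=0xce
body[1] mov  r1, r3 → r1=0xce
body[2] xor  r1, r3, r5 → r1=0xe3
body[3] sub  r5, r5, #54 → r5=0xf7
body[4] xor  r5, r0, r5 → r5=0x70
body[5] xor  r3, r6, r0 → r3=0x64
epilogue: pop r5=0x2d, sp=0xb0
r3 is caller-saved → body value

REG = 0x64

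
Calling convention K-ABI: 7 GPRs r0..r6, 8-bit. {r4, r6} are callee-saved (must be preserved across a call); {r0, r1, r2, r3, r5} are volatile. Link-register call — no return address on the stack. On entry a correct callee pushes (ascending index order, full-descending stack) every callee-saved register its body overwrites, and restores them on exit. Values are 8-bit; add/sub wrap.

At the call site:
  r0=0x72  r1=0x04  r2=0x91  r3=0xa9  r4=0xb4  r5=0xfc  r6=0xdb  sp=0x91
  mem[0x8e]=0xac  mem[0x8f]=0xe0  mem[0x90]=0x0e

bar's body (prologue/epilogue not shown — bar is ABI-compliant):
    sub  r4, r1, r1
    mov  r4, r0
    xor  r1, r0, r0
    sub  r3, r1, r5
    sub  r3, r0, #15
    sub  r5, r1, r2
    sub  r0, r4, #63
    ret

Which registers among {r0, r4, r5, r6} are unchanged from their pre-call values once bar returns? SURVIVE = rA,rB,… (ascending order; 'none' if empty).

prologue: push r4 -> mem[0x90]=0xb4, sp=0x90
body[0] sub  r4, r1, r1 -> r4=0x00
body[1] mov  r4, r0 -> r4=0x72
body[2] xor  r1, r0, r0 -> r1=0x00
body[3] sub  r3, r1, r5 -> r3=0x04
body[4] sub  r3, r0, #15 -> r3=0x63
body[5] sub  r5, r1, r2 -> r5=0x6f
body[6] sub  r0, r4, #63 -> r0=0x33
epilogue: pop r4=0xb4, sp=0x91
r0: caller-saved, written=True
r4: callee-saved, written=True
r5: caller-saved, written=True
r6: callee-saved, written=False

SURVIVE = r4,r6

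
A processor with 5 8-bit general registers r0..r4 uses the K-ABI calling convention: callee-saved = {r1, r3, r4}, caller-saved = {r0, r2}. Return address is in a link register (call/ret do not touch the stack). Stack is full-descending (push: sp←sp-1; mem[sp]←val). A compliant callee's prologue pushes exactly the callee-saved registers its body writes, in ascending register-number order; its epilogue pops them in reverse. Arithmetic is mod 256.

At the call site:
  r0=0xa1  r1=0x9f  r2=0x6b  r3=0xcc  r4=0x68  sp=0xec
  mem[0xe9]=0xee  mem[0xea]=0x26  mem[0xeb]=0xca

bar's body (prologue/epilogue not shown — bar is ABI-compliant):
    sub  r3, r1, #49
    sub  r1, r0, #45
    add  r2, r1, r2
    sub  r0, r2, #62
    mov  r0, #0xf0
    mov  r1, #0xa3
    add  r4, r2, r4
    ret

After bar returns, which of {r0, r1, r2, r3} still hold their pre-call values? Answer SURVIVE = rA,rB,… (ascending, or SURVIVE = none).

SURVIVE = r1,r3

prologue: push r1 -> mem[0xeb]=0x9f, sp=0xeb
prologue: push r3 -> mem[0xea]=0xcc, sp=0xea
prologue: push r4 -> mem[0xe9]=0x68, sp=0xe9
body[0] sub  r3, r1, #49 -> r3=0x6e
body[1] sub  r1, r0, #45 -> r1=0x74
body[2] add  r2, r1, r2 -> r2=0xdf
body[3] sub  r0, r2, #62 -> r0=0xa1
body[4] mov  r0, #0xf0 -> r0=0xf0
body[5] mov  r1, #0xa3 -> r1=0xa3
body[6] add  r4, r2, r4 -> r4=0x47
epilogue: pop r4=0x68, sp=0xea
epilogue: pop r3=0xcc, sp=0xeb
epilogue: pop r1=0x9f, sp=0xec
r0: caller-saved, written=True
r1: callee-saved, written=True
r2: caller-saved, written=True
r3: callee-saved, written=True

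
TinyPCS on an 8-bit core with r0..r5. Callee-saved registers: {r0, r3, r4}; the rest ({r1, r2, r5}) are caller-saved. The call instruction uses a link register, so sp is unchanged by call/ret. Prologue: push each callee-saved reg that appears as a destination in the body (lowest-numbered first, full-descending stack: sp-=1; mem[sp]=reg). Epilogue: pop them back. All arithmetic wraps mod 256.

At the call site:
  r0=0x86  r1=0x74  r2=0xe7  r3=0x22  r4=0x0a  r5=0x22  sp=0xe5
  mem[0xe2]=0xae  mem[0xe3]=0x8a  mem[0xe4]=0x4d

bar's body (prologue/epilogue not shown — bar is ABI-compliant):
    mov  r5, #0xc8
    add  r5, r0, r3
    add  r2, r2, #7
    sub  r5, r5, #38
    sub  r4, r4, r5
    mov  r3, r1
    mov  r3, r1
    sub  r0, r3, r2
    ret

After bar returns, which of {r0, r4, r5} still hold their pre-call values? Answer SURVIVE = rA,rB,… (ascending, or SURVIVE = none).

SURVIVE = r0,r4

prologue: push r0 → mem[0xe4]=0x86, sp=0xe4
prologue: push r3 → mem[0xe3]=0x22, sp=0xe3
prologue: push r4 → mem[0xe2]=0x0a, sp=0xe2
body[0] mov  r5, #0xc8 → r5=0xc8
body[1] add  r5, r0, r3 → r5=0xa8
body[2] add  r2, r2, #7 → r2=0xee
body[3] sub  r5, r5, #38 → r5=0x82
body[4] sub  r4, r4, r5 → r4=0x88
body[5] mov  r3, r1 → r3=0x74
body[6] mov  r3, r1 → r3=0x74
body[7] sub  r0, r3, r2 → r0=0x86
epilogue: pop r4=0x0a, sp=0xe3
epilogue: pop r3=0x22, sp=0xe4
epilogue: pop r0=0x86, sp=0xe5
r0: callee-saved, written=True
r4: callee-saved, written=True
r5: caller-saved, written=True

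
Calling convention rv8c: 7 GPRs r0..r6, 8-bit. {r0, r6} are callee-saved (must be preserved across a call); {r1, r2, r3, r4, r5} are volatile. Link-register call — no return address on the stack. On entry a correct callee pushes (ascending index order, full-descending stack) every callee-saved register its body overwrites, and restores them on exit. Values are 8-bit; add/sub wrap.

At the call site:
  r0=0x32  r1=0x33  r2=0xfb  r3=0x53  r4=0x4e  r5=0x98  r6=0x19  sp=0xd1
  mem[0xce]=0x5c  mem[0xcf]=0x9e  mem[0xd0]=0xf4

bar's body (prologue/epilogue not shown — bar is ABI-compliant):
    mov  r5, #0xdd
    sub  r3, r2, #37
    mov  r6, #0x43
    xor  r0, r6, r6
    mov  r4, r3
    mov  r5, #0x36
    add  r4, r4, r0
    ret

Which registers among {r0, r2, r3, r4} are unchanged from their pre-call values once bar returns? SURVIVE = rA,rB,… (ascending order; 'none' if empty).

prologue: push r0 → mem[0xd0]=0x32, sp=0xd0
prologue: push r6 → mem[0xcf]=0x19, sp=0xcf
body[0] mov  r5, #0xdd → r5=0xdd
body[1] sub  r3, r2, #37 → r3=0xd6
body[2] mov  r6, #0x43 → r6=0x43
body[3] xor  r0, r6, r6 → r0=0x00
body[4] mov  r4, r3 → r4=0xd6
body[5] mov  r5, #0x36 → r5=0x36
body[6] add  r4, r4, r0 → r4=0xd6
epilogue: pop r6=0x19, sp=0xd0
epilogue: pop r0=0x32, sp=0xd1
r0: callee-saved, written=True
r2: caller-saved, written=False
r3: caller-saved, written=True
r4: caller-saved, written=True

SURVIVE = r0,r2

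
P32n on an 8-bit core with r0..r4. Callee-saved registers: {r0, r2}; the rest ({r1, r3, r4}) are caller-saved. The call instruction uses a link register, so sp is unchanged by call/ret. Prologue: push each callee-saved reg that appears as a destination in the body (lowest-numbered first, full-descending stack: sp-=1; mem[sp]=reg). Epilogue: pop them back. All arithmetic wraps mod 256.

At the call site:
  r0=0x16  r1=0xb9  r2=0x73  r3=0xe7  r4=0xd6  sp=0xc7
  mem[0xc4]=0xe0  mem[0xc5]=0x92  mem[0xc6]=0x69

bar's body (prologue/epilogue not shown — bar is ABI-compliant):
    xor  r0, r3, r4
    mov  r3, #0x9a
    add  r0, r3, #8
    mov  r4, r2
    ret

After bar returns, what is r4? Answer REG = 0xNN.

REG = 0x73

prologue: push r0 → mem[0xc6]=0x16, sp=0xc6
body[0] xor  r0, r3, r4 → r0=0x31
body[1] mov  r3, #0x9a → r3=0x9a
body[2] add  r0, r3, #8 → r0=0xa2
body[3] mov  r4, r2 → r4=0x73
epilogue: pop r0=0x16, sp=0xc7
r4 is caller-saved → body value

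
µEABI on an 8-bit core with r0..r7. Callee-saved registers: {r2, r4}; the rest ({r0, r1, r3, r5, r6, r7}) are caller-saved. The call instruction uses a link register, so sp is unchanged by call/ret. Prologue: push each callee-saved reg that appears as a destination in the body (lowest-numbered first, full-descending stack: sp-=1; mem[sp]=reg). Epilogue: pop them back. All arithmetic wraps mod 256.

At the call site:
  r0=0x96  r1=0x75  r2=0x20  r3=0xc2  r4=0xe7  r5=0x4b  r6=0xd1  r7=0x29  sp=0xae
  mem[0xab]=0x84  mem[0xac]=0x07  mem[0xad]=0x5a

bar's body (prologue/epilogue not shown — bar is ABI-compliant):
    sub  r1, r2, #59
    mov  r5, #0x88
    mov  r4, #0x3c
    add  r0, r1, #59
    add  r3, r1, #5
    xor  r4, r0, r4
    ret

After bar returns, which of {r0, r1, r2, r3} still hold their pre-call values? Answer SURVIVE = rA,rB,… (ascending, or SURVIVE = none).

SURVIVE = r2

prologue: push r4 → mem[0xad]=0xe7, sp=0xad
body[0] sub  r1, r2, #59 → r1=0xe5
body[1] mov  r5, #0x88 → r5=0x88
body[2] mov  r4, #0x3c → r4=0x3c
body[3] add  r0, r1, #59 → r0=0x20
body[4] add  r3, r1, #5 → r3=0xea
body[5] xor  r4, r0, r4 → r4=0x1c
epilogue: pop r4=0xe7, sp=0xae
r0: caller-saved, written=True
r1: caller-saved, written=True
r2: callee-saved, written=False
r3: caller-saved, written=True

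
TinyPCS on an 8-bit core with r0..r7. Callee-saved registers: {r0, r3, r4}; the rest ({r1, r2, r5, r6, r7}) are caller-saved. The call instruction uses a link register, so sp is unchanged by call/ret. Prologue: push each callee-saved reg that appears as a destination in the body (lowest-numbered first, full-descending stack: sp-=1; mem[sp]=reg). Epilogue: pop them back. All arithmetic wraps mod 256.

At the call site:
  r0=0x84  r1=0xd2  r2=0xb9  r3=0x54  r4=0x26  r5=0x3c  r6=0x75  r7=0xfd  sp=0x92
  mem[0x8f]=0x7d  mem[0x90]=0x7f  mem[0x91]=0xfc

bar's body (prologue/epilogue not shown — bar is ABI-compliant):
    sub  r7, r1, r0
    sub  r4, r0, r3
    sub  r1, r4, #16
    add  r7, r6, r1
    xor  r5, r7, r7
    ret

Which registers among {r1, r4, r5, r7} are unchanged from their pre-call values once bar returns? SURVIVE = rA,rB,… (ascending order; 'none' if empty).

SURVIVE = r4

prologue: push r4 -> mem[0x91]=0x26, sp=0x91
body[0] sub  r7, r1, r0 -> r7=0x4e
body[1] sub  r4, r0, r3 -> r4=0x30
body[2] sub  r1, r4, #16 -> r1=0x20
body[3] add  r7, r6, r1 -> r7=0x95
body[4] xor  r5, r7, r7 -> r5=0x00
epilogue: pop r4=0x26, sp=0x92
r1: caller-saved, written=True
r4: callee-saved, written=True
r5: caller-saved, written=True
r7: caller-saved, written=True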